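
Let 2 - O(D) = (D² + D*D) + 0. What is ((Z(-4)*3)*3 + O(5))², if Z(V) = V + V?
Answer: 14400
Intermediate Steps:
Z(V) = 2*V
O(D) = 2 - 2*D² (O(D) = 2 - ((D² + D*D) + 0) = 2 - ((D² + D²) + 0) = 2 - (2*D² + 0) = 2 - 2*D²)
((Z(-4)*3)*3 + O(5))² = (((2*(-4))*3)*3 + (2 - 2*5²))² = (-8*3*3 + (2 - 2*25))² = (-24*3 + (2 - 50))² = (-72 - 48)² = (-120)² = 14400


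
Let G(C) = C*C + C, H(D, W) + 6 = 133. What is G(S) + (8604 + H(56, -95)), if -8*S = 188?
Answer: 37039/4 ≈ 9259.8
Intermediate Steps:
S = -47/2 (S = -⅛*188 = -47/2 ≈ -23.500)
H(D, W) = 127 (H(D, W) = -6 + 133 = 127)
G(C) = C + C² (G(C) = C² + C = C + C²)
G(S) + (8604 + H(56, -95)) = -47*(1 - 47/2)/2 + (8604 + 127) = -47/2*(-45/2) + 8731 = 2115/4 + 8731 = 37039/4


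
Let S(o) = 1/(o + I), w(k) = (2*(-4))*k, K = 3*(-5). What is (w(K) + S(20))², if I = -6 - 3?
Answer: 1745041/121 ≈ 14422.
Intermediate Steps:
I = -9
K = -15
w(k) = -8*k
S(o) = 1/(-9 + o) (S(o) = 1/(o - 9) = 1/(-9 + o))
(w(K) + S(20))² = (-8*(-15) + 1/(-9 + 20))² = (120 + 1/11)² = (1321/11)² = 1745041/121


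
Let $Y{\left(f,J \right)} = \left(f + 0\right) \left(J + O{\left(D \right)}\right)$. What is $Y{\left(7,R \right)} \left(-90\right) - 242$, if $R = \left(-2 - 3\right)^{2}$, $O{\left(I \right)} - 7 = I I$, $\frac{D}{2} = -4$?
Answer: $-60722$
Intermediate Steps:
$D = -8$ ($D = 2 \left(-4\right) = -8$)
$O{\left(I \right)} = 7 + I^{2}$ ($O{\left(I \right)} = 7 + I I = 7 + I^{2}$)
$R = 25$ ($R = \left(-5\right)^{2} = 25$)
$Y{\left(f,J \right)} = f \left(71 + J\right)$ ($Y{\left(f,J \right)} = \left(f + 0\right) \left(J + \left(7 + \left(-8\right)^{2}\right)\right) = f \left(J + \left(7 + 64\right)\right) = f \left(J + 71\right) = f \left(71 + J\right)$)
$Y{\left(7,R \right)} \left(-90\right) - 242 = 7 \left(71 + 25\right) \left(-90\right) - 242 = 7 \cdot 96 \left(-90\right) - 242 = 672 \left(-90\right) - 242 = -60480 - 242 = -60722$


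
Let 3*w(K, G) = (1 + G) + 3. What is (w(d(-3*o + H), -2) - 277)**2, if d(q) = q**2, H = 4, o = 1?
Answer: 687241/9 ≈ 76360.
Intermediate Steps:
w(K, G) = 4/3 + G/3 (w(K, G) = ((1 + G) + 3)/3 = (4 + G)/3 = 4/3 + G/3)
(w(d(-3*o + H), -2) - 277)**2 = ((4/3 + (1/3)*(-2)) - 277)**2 = ((4/3 - 2/3) - 277)**2 = (2/3 - 277)**2 = (-829/3)**2 = 687241/9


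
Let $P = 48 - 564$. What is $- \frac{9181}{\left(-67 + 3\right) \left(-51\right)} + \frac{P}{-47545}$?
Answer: $- \frac{434826421}{155186880} \approx -2.802$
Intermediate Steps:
$P = -516$ ($P = 48 - 564 = -516$)
$- \frac{9181}{\left(-67 + 3\right) \left(-51\right)} + \frac{P}{-47545} = - \frac{9181}{\left(-67 + 3\right) \left(-51\right)} - \frac{516}{-47545} = - \frac{9181}{\left(-64\right) \left(-51\right)} - - \frac{516}{47545} = - \frac{9181}{3264} + \frac{516}{47545} = - \frac{434826421}{155186880}$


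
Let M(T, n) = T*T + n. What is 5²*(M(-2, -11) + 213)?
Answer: 5150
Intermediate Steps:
M(T, n) = n + T² (M(T, n) = T² + n = n + T²)
5²*(M(-2, -11) + 213) = 5²*((-11 + (-2)²) + 213) = 25*((-11 + 4) + 213) = 25*(-7 + 213) = 25*206 = 5150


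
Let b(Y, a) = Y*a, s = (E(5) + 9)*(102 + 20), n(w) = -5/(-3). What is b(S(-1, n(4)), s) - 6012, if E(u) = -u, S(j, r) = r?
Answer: -15596/3 ≈ -5198.7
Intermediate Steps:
n(w) = 5/3 (n(w) = -5*(-1/3) = 5/3)
s = 488 (s = (-1*5 + 9)*(102 + 20) = (-5 + 9)*122 = 4*122 = 488)
b(S(-1, n(4)), s) - 6012 = (5/3)*488 - 6012 = 2440/3 - 6012 = -15596/3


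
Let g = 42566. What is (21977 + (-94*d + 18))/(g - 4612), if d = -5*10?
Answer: 26695/37954 ≈ 0.70335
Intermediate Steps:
d = -50
(21977 + (-94*d + 18))/(g - 4612) = (21977 + (-94*(-50) + 18))/(42566 - 4612) = (21977 + (4700 + 18))/37954 = (21977 + 4718)*(1/37954) = 26695*(1/37954) = 26695/37954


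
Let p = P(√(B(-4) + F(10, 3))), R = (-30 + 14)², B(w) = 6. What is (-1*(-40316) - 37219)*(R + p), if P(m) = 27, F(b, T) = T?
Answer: 876451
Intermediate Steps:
R = 256 (R = (-16)² = 256)
p = 27
(-1*(-40316) - 37219)*(R + p) = (-1*(-40316) - 37219)*(256 + 27) = (40316 - 37219)*283 = 3097*283 = 876451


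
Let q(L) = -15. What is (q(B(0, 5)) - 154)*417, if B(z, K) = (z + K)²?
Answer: -70473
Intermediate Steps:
B(z, K) = (K + z)²
(q(B(0, 5)) - 154)*417 = (-15 - 154)*417 = -169*417 = -70473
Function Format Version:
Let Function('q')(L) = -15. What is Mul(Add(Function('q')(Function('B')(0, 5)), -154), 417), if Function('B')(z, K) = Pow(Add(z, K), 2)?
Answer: -70473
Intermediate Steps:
Function('B')(z, K) = Pow(Add(K, z), 2)
Mul(Add(Function('q')(Function('B')(0, 5)), -154), 417) = Mul(Add(-15, -154), 417) = Mul(-169, 417) = -70473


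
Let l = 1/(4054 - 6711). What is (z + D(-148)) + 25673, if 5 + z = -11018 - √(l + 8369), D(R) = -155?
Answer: 14495 - 4*√3692637489/2657 ≈ 14404.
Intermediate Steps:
l = -1/2657 (l = 1/(-2657) = -1/2657 ≈ -0.00037636)
z = -11023 - 4*√3692637489/2657 (z = -5 + (-11018 - √(-1/2657 + 8369)) = -5 + (-11018 - √(22236432/2657)) = -5 + (-11018 - 4*√3692637489/2657) = -11023 - 4*√3692637489/2657 ≈ -11114.)
(z + D(-148)) + 25673 = ((-11023 - 4*√3692637489/2657) - 155) + 25673 = (-11178 - 4*√3692637489/2657) + 25673 = 14495 - 4*√3692637489/2657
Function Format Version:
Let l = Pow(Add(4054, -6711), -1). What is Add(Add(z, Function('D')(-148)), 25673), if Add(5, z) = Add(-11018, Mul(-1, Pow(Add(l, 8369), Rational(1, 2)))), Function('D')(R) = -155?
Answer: Add(14495, Mul(Rational(-4, 2657), Pow(3692637489, Rational(1, 2)))) ≈ 14404.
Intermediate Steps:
l = Rational(-1, 2657) (l = Pow(-2657, -1) = Rational(-1, 2657) ≈ -0.00037636)
z = Add(-11023, Mul(Rational(-4, 2657), Pow(3692637489, Rational(1, 2)))) (z = Add(-5, Add(-11018, Mul(-1, Pow(Add(Rational(-1, 2657), 8369), Rational(1, 2))))) = Add(-5, Add(-11018, Mul(-1, Pow(Rational(22236432, 2657), Rational(1, 2))))) = Add(-5, Add(-11018, Mul(-1, Mul(Rational(4, 2657), Pow(3692637489, Rational(1, 2)))))) = Add(-5, Add(-11018, Mul(Rational(-4, 2657), Pow(3692637489, Rational(1, 2))))) = Add(-11023, Mul(Rational(-4, 2657), Pow(3692637489, Rational(1, 2)))) ≈ -11114.)
Add(Add(z, Function('D')(-148)), 25673) = Add(Add(Add(-11023, Mul(Rational(-4, 2657), Pow(3692637489, Rational(1, 2)))), -155), 25673) = Add(Add(-11178, Mul(Rational(-4, 2657), Pow(3692637489, Rational(1, 2)))), 25673) = Add(14495, Mul(Rational(-4, 2657), Pow(3692637489, Rational(1, 2))))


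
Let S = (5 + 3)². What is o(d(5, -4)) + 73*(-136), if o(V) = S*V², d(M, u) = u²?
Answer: 6456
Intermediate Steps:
S = 64 (S = 8² = 64)
o(V) = 64*V²
o(d(5, -4)) + 73*(-136) = 64*((-4)²)² + 73*(-136) = 64*16² - 9928 = 64*256 - 9928 = 16384 - 9928 = 6456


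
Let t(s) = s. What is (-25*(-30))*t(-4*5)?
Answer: -15000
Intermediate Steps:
(-25*(-30))*t(-4*5) = (-25*(-30))*(-4*5) = 750*(-20) = -15000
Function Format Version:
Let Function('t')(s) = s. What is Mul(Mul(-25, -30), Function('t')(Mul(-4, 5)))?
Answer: -15000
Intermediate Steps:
Mul(Mul(-25, -30), Function('t')(Mul(-4, 5))) = Mul(Mul(-25, -30), Mul(-4, 5)) = Mul(750, -20) = -15000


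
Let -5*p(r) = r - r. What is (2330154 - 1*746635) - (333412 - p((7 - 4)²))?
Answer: 1250107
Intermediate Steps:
p(r) = 0 (p(r) = -(r - r)/5 = -⅕*0 = 0)
(2330154 - 1*746635) - (333412 - p((7 - 4)²)) = (2330154 - 1*746635) - (333412 - 1*0) = (2330154 - 746635) - (333412 + 0) = 1583519 - 1*333412 = 1583519 - 333412 = 1250107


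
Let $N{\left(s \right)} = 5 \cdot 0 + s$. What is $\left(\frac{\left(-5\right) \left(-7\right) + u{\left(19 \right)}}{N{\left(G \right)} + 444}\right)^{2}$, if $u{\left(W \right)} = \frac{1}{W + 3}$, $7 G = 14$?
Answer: $\frac{594441}{96275344} \approx 0.0061744$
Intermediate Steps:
$G = 2$ ($G = \frac{1}{7} \cdot 14 = 2$)
$u{\left(W \right)} = \frac{1}{3 + W}$
$N{\left(s \right)} = s$ ($N{\left(s \right)} = 0 + s = s$)
$\left(\frac{\left(-5\right) \left(-7\right) + u{\left(19 \right)}}{N{\left(G \right)} + 444}\right)^{2} = \left(\frac{\left(-5\right) \left(-7\right) + \frac{1}{3 + 19}}{2 + 444}\right)^{2} = \left(\frac{35 + \frac{1}{22}}{446}\right)^{2} = \left(\left(35 + \frac{1}{22}\right) \frac{1}{446}\right)^{2} = \left(\frac{771}{22} \cdot \frac{1}{446}\right)^{2} = \left(\frac{771}{9812}\right)^{2} = \frac{594441}{96275344}$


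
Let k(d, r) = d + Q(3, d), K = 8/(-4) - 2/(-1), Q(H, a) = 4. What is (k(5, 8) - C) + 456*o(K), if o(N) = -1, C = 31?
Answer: -478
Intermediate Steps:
K = 0 (K = 8*(-¼) - 2*(-1) = -2 + 2 = 0)
k(d, r) = 4 + d (k(d, r) = d + 4 = 4 + d)
(k(5, 8) - C) + 456*o(K) = ((4 + 5) - 1*31) + 456*(-1) = (9 - 31) - 456 = -22 - 456 = -478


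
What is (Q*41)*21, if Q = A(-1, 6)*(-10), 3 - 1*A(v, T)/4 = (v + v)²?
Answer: 34440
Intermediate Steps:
A(v, T) = 12 - 16*v² (A(v, T) = 12 - 4*(v + v)² = 12 - 4*4*v² = 12 - 16*v²)
Q = 40 (Q = (12 - 16*(-1)²)*(-10) = (12 - 16*1)*(-10) = (12 - 16)*(-10) = -4*(-10) = 40)
(Q*41)*21 = (40*41)*21 = 1640*21 = 34440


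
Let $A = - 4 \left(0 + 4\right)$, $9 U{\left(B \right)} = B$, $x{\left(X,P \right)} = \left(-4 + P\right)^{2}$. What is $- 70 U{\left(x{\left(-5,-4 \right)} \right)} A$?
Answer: $\frac{71680}{9} \approx 7964.4$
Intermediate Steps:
$U{\left(B \right)} = \frac{B}{9}$
$A = -16$ ($A = \left(-4\right) 4 = -16$)
$- 70 U{\left(x{\left(-5,-4 \right)} \right)} A = - 70 \frac{\left(-4 - 4\right)^{2}}{9} \left(-16\right) = - 70 \frac{\left(-8\right)^{2}}{9} \left(-16\right) = - 70 \cdot \frac{1}{9} \cdot 64 \left(-16\right) = \left(-70\right) \frac{64}{9} \left(-16\right) = \left(- \frac{4480}{9}\right) \left(-16\right) = \frac{71680}{9}$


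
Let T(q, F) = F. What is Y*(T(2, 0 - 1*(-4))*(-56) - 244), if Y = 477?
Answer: -223236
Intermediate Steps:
Y*(T(2, 0 - 1*(-4))*(-56) - 244) = 477*((0 - 1*(-4))*(-56) - 244) = 477*((0 + 4)*(-56) - 244) = 477*(4*(-56) - 244) = 477*(-224 - 244) = 477*(-468) = -223236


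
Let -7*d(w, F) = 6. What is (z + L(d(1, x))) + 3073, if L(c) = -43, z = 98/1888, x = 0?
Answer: 2860369/944 ≈ 3030.1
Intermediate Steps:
d(w, F) = -6/7 (d(w, F) = -1/7*6 = -6/7)
z = 49/944 (z = 98*(1/1888) = 49/944 ≈ 0.051907)
(z + L(d(1, x))) + 3073 = (49/944 - 43) + 3073 = -40543/944 + 3073 = 2860369/944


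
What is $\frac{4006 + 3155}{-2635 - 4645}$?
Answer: $- \frac{1023}{1040} \approx -0.98365$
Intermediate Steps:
$\frac{4006 + 3155}{-2635 - 4645} = \frac{7161}{-7280} = 7161 \left(- \frac{1}{7280}\right) = - \frac{1023}{1040}$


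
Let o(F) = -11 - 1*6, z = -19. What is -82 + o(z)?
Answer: -99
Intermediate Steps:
o(F) = -17 (o(F) = -11 - 6 = -17)
-82 + o(z) = -82 - 17 = -99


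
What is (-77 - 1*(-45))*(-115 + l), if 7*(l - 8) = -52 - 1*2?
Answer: 25696/7 ≈ 3670.9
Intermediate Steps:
l = 2/7 (l = 8 + (-52 - 1*2)/7 = 8 + (-52 - 2)/7 = 8 + (⅐)*(-54) = 8 - 54/7 = 2/7 ≈ 0.28571)
(-77 - 1*(-45))*(-115 + l) = (-77 - 1*(-45))*(-115 + 2/7) = (-77 + 45)*(-803/7) = -32*(-803/7) = 25696/7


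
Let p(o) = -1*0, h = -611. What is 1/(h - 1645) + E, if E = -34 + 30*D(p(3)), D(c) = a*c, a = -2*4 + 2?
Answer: -76705/2256 ≈ -34.000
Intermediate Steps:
p(o) = 0
a = -6 (a = -8 + 2 = -6)
D(c) = -6*c
E = -34 (E = -34 + 30*(-6*0) = -34 + 30*0 = -34 + 0 = -34)
1/(h - 1645) + E = 1/(-611 - 1645) - 34 = 1/(-2256) - 34 = -1/2256 - 34 = -76705/2256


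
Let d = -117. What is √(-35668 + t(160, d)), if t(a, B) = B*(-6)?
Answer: I*√34966 ≈ 186.99*I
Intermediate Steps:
t(a, B) = -6*B
√(-35668 + t(160, d)) = √(-35668 - 6*(-117)) = √(-35668 + 702) = √(-34966) = I*√34966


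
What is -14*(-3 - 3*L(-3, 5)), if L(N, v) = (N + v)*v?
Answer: 462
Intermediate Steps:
L(N, v) = v*(N + v)
-14*(-3 - 3*L(-3, 5)) = -14*(-3 - 15*(-3 + 5)) = -14*(-3 - 15*2) = -14*(-3 - 3*10) = -14*(-3 - 30) = -14*(-33) = 462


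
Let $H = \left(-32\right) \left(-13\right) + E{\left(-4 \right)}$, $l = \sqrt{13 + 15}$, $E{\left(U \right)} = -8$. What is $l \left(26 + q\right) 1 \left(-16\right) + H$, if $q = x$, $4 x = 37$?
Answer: $408 - 1128 \sqrt{7} \approx -2576.4$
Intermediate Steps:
$x = \frac{37}{4}$ ($x = \frac{1}{4} \cdot 37 = \frac{37}{4} \approx 9.25$)
$q = \frac{37}{4} \approx 9.25$
$l = 2 \sqrt{7}$ ($l = \sqrt{28} = 2 \sqrt{7} \approx 5.2915$)
$H = 408$ ($H = \left(-32\right) \left(-13\right) - 8 = 416 - 8 = 408$)
$l \left(26 + q\right) 1 \left(-16\right) + H = 2 \sqrt{7} \left(26 + \frac{37}{4}\right) 1 \left(-16\right) + 408 = 2 \sqrt{7} \cdot \frac{141}{4} \left(-16\right) + 408 = \frac{141 \sqrt{7}}{2} \left(-16\right) + 408 = - 1128 \sqrt{7} + 408 = 408 - 1128 \sqrt{7}$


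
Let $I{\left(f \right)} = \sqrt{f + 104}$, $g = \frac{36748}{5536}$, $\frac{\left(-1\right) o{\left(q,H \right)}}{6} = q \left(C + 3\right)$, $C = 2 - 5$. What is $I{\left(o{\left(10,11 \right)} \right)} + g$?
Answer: $\frac{9187}{1384} + 2 \sqrt{26} \approx 16.836$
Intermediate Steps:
$C = -3$ ($C = 2 - 5 = -3$)
$o{\left(q,H \right)} = 0$ ($o{\left(q,H \right)} = - 6 q \left(-3 + 3\right) = - 6 q 0 = \left(-6\right) 0 = 0$)
$g = \frac{9187}{1384}$ ($g = 36748 \cdot \frac{1}{5536} = \frac{9187}{1384} \approx 6.638$)
$I{\left(f \right)} = \sqrt{104 + f}$
$I{\left(o{\left(10,11 \right)} \right)} + g = \sqrt{104 + 0} + \frac{9187}{1384} = \sqrt{104} + \frac{9187}{1384} = 2 \sqrt{26} + \frac{9187}{1384} = \frac{9187}{1384} + 2 \sqrt{26}$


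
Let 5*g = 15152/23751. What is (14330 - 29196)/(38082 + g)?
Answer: -882705915/2261221531 ≈ -0.39037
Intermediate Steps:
g = 15152/118755 (g = (15152/23751)/5 = (15152*(1/23751))/5 = (⅕)*(15152/23751) = 15152/118755 ≈ 0.12759)
(14330 - 29196)/(38082 + g) = (14330 - 29196)/(38082 + 15152/118755) = -14866/4522443062/118755 = -14866*118755/4522443062 = -882705915/2261221531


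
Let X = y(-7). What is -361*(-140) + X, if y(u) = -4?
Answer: 50536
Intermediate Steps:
X = -4
-361*(-140) + X = -361*(-140) - 4 = 50540 - 4 = 50536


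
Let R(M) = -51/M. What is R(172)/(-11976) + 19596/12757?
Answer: 13455300773/8759262368 ≈ 1.5361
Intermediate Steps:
R(172)/(-11976) + 19596/12757 = -51/172/(-11976) + 19596/12757 = -51*1/172*(-1/11976) + 19596*(1/12757) = -51/172*(-1/11976) + 19596/12757 = 17/686624 + 19596/12757 = 13455300773/8759262368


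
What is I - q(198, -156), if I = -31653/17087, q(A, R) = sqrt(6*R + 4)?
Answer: -31653/17087 - 2*I*sqrt(233) ≈ -1.8525 - 30.529*I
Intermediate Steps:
q(A, R) = sqrt(4 + 6*R)
I = -31653/17087 (I = -31653*1/17087 = -31653/17087 ≈ -1.8525)
I - q(198, -156) = -31653/17087 - sqrt(4 + 6*(-156)) = -31653/17087 - sqrt(4 - 936) = -31653/17087 - sqrt(-932) = -31653/17087 - 2*I*sqrt(233)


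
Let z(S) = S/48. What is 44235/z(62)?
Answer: 1061640/31 ≈ 34246.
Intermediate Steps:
z(S) = S/48 (z(S) = S*(1/48) = S/48)
44235/z(62) = 44235/(((1/48)*62)) = 44235/(31/24) = 44235*(24/31) = 1061640/31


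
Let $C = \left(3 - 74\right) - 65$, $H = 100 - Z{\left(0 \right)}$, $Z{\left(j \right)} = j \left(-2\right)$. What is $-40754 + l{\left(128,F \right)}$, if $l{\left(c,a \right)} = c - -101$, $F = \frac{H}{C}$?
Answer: $-40525$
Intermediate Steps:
$Z{\left(j \right)} = - 2 j$
$H = 100$ ($H = 100 - \left(-2\right) 0 = 100 - 0 = 100 + 0 = 100$)
$C = -136$ ($C = -71 - 65 = -136$)
$F = - \frac{25}{34}$ ($F = \frac{100}{-136} = 100 \left(- \frac{1}{136}\right) = - \frac{25}{34} \approx -0.73529$)
$l{\left(c,a \right)} = 101 + c$ ($l{\left(c,a \right)} = c + 101 = 101 + c$)
$-40754 + l{\left(128,F \right)} = -40754 + \left(101 + 128\right) = -40754 + 229 = -40525$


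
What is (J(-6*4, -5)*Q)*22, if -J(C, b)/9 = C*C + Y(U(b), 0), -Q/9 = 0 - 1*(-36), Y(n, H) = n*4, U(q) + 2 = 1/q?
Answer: 181935072/5 ≈ 3.6387e+7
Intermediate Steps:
U(q) = -2 + 1/q
Y(n, H) = 4*n
Q = -324 (Q = -9*(0 - 1*(-36)) = -9*(0 + 36) = -9*36 = -324)
J(C, b) = 72 - 36/b - 9*C² (J(C, b) = -9*(C*C + 4*(-2 + 1/b)) = -9*(C² + (-8 + 4/b)) = -9*(-8 + C² + 4/b) = 72 - 36/b - 9*C²)
(J(-6*4, -5)*Q)*22 = ((72 - 36/(-5) - 9*(-6*4)²)*(-324))*22 = ((72 - 36*(-⅕) - 9*(-24)²)*(-324))*22 = ((72 + 36/5 - 9*576)*(-324))*22 = ((72 + 36/5 - 5184)*(-324))*22 = -25524/5*(-324)*22 = (8269776/5)*22 = 181935072/5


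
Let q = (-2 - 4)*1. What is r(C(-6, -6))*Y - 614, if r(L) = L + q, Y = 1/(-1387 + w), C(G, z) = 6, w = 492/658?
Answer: -614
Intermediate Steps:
q = -6 (q = -6*1 = -6)
w = 246/329 (w = 492*(1/658) = 246/329 ≈ 0.74772)
Y = -329/456077 (Y = 1/(-1387 + 246/329) = 1/(-456077/329) = -329/456077 ≈ -0.00072137)
r(L) = -6 + L (r(L) = L - 6 = -6 + L)
r(C(-6, -6))*Y - 614 = (-6 + 6)*(-329/456077) - 614 = 0*(-329/456077) - 614 = 0 - 614 = -614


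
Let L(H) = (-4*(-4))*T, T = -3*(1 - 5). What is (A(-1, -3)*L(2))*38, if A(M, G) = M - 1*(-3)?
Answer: 14592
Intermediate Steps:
T = 12 (T = -3*(-4) = 12)
A(M, G) = 3 + M (A(M, G) = M + 3 = 3 + M)
L(H) = 192 (L(H) = -4*(-4)*12 = 16*12 = 192)
(A(-1, -3)*L(2))*38 = ((3 - 1)*192)*38 = (2*192)*38 = 384*38 = 14592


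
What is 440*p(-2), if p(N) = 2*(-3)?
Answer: -2640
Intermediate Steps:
p(N) = -6
440*p(-2) = 440*(-6) = -2640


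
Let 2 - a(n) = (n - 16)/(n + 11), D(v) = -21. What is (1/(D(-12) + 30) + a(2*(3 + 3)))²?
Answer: 223729/42849 ≈ 5.2213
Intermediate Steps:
a(n) = 2 - (-16 + n)/(11 + n) (a(n) = 2 - (n - 16)/(n + 11) = 2 - (-16 + n)/(11 + n))
(1/(D(-12) + 30) + a(2*(3 + 3)))² = (1/(-21 + 30) + (38 + 2*(3 + 3))/(11 + 2*(3 + 3)))² = (1/9 + (38 + 2*6)/(11 + 2*6))² = (⅑ + (38 + 12)/(11 + 12))² = (⅑ + 50/23)² = (473/207)² = 223729/42849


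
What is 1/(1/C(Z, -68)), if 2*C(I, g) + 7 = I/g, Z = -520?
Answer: 11/34 ≈ 0.32353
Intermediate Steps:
C(I, g) = -7/2 + I/(2*g) (C(I, g) = -7/2 + (I/g)/2 = -7/2 + I/(2*g))
1/(1/C(Z, -68)) = 1/(1/((½)*(-520 - 7*(-68))/(-68))) = 1/(1/((½)*(-1/68)*(-520 + 476))) = 1/(1/((½)*(-1/68)*(-44))) = 1/(1/(11/34)) = 1/(34/11) = 11/34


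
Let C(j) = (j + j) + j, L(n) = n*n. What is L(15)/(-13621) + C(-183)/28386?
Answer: -1540531/42960634 ≈ -0.035859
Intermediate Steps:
L(n) = n²
C(j) = 3*j (C(j) = 2*j + j = 3*j)
L(15)/(-13621) + C(-183)/28386 = 15²/(-13621) + (3*(-183))/28386 = 225*(-1/13621) - 549*1/28386 = -225/13621 - 61/3154 = -1540531/42960634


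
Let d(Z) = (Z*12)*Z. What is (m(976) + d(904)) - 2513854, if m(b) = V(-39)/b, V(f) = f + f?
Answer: 3558856105/488 ≈ 7.2927e+6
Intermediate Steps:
V(f) = 2*f
d(Z) = 12*Z**2 (d(Z) = (12*Z)*Z = 12*Z**2)
m(b) = -78/b (m(b) = (2*(-39))/b = -78/b)
(m(976) + d(904)) - 2513854 = (-78/976 + 12*904**2) - 2513854 = (-78*1/976 + 12*817216) - 2513854 = (-39/488 + 9806592) - 2513854 = 4785616857/488 - 2513854 = 3558856105/488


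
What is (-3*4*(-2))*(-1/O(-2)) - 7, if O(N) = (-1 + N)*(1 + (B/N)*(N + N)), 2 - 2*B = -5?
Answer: -6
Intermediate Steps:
B = 7/2 (B = 1 - ½*(-5) = 1 + 5/2 = 7/2 ≈ 3.5000)
O(N) = -8 + 8*N (O(N) = (-1 + N)*(1 + (7/(2*N))*(N + N)) = (-1 + N)*(1 + (7/(2*N))*(2*N)) = (-1 + N)*(1 + 7) = (-1 + N)*8 = -8 + 8*N)
(-3*4*(-2))*(-1/O(-2)) - 7 = (-3*4*(-2))*(-1/(-8 + 8*(-2))) - 7 = (-12*(-2))*(-1/(-8 - 16)) - 7 = 24*(-1/(-24)) - 7 = 24*(-1*(-1/24)) - 7 = 24*(1/24) - 7 = 1 - 7 = -6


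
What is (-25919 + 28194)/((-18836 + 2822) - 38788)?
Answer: -2275/54802 ≈ -0.041513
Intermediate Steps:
(-25919 + 28194)/((-18836 + 2822) - 38788) = 2275/(-16014 - 38788) = 2275/(-54802) = 2275*(-1/54802) = -2275/54802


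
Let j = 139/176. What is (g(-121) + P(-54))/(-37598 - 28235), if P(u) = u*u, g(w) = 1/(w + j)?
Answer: -61693636/1392828781 ≈ -0.044294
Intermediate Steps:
j = 139/176 (j = 139*(1/176) = 139/176 ≈ 0.78977)
g(w) = 1/(139/176 + w) (g(w) = 1/(w + 139/176) = 1/(139/176 + w))
P(u) = u**2
(g(-121) + P(-54))/(-37598 - 28235) = (176/(139 + 176*(-121)) + (-54)**2)/(-37598 - 28235) = (176/(139 - 21296) + 2916)/(-65833) = (176/(-21157) + 2916)*(-1/65833) = (176*(-1/21157) + 2916)*(-1/65833) = (-176/21157 + 2916)*(-1/65833) = (61693636/21157)*(-1/65833) = -61693636/1392828781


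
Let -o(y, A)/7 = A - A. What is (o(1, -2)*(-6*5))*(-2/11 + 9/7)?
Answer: 0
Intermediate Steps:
o(y, A) = 0 (o(y, A) = -7*(A - A) = -7*0 = 0)
(o(1, -2)*(-6*5))*(-2/11 + 9/7) = (0*(-6*5))*(-2/11 + 9/7) = (0*(-30))*(-2*1/11 + 9*(⅐)) = 0*(-2/11 + 9/7) = 0*(85/77) = 0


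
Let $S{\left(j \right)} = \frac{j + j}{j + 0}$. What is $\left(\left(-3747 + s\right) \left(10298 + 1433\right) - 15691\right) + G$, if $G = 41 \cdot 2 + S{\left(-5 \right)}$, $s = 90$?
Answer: $-42915874$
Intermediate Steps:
$S{\left(j \right)} = 2$ ($S{\left(j \right)} = \frac{2 j}{j} = 2$)
$G = 84$ ($G = 41 \cdot 2 + 2 = 82 + 2 = 84$)
$\left(\left(-3747 + s\right) \left(10298 + 1433\right) - 15691\right) + G = \left(\left(-3747 + 90\right) \left(10298 + 1433\right) - 15691\right) + 84 = \left(\left(-3657\right) 11731 - 15691\right) + 84 = \left(-42900267 - 15691\right) + 84 = -42915958 + 84 = -42915874$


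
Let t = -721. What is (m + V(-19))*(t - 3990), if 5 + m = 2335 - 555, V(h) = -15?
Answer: -8291360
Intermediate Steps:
m = 1775 (m = -5 + (2335 - 555) = -5 + 1780 = 1775)
(m + V(-19))*(t - 3990) = (1775 - 15)*(-721 - 3990) = 1760*(-4711) = -8291360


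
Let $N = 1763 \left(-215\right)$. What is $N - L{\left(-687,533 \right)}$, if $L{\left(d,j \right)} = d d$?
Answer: $-851014$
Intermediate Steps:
$L{\left(d,j \right)} = d^{2}$
$N = -379045$
$N - L{\left(-687,533 \right)} = -379045 - \left(-687\right)^{2} = -379045 - 471969 = -851014$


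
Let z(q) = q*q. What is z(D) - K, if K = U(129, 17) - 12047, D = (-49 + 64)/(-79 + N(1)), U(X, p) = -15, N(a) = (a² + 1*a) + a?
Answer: 69670337/5776 ≈ 12062.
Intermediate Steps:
N(a) = a² + 2*a (N(a) = (a² + a) + a = (a + a²) + a = a² + 2*a)
D = -15/76 (D = (-49 + 64)/(-79 + 1*(2 + 1)) = 15/(-79 + 1*3) = 15/(-79 + 3) = 15/(-76) = 15*(-1/76) = -15/76 ≈ -0.19737)
z(q) = q²
K = -12062 (K = -15 - 12047 = -12062)
z(D) - K = (-15/76)² - 1*(-12062) = 225/5776 + 12062 = 69670337/5776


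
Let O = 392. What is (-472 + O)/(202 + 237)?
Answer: -80/439 ≈ -0.18223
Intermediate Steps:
(-472 + O)/(202 + 237) = (-472 + 392)/(202 + 237) = -80/439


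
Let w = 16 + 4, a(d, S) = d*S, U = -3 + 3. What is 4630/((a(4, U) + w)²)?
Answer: 463/40 ≈ 11.575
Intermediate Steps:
U = 0
a(d, S) = S*d
w = 20
4630/((a(4, U) + w)²) = 4630/((0*4 + 20)²) = 4630/((0 + 20)²) = 4630/(20²) = 4630/400 = 4630*(1/400) = 463/40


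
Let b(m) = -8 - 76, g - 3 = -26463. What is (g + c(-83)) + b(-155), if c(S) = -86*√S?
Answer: -26544 - 86*I*√83 ≈ -26544.0 - 783.5*I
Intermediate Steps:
g = -26460 (g = 3 - 26463 = -26460)
b(m) = -84
(g + c(-83)) + b(-155) = (-26460 - 86*I*√83) - 84 = -26544 - 86*I*√83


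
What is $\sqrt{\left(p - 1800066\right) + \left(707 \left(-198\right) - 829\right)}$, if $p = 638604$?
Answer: $i \sqrt{1302277} \approx 1141.2 i$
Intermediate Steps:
$\sqrt{\left(p - 1800066\right) + \left(707 \left(-198\right) - 829\right)} = \sqrt{\left(638604 - 1800066\right) + \left(707 \left(-198\right) - 829\right)} = \sqrt{\left(638604 - 1800066\right) - 140815} = \sqrt{-1161462 - 140815} = \sqrt{-1302277} = i \sqrt{1302277}$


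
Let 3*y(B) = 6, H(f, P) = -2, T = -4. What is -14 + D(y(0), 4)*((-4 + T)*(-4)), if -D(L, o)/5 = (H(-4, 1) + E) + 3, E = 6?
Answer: -1134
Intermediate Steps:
y(B) = 2 (y(B) = (1/3)*6 = 2)
D(L, o) = -35 (D(L, o) = -5*((-2 + 6) + 3) = -5*(4 + 3) = -5*7 = -35)
-14 + D(y(0), 4)*((-4 + T)*(-4)) = -14 - 35*(-4 - 4)*(-4) = -14 - (-280)*(-4) = -14 - 35*32 = -14 - 1120 = -1134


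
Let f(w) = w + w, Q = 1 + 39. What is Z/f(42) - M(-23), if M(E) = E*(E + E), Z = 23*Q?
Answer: -21988/21 ≈ -1047.0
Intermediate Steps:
Q = 40
f(w) = 2*w
Z = 920 (Z = 23*40 = 920)
M(E) = 2*E**2 (M(E) = E*(2*E) = 2*E**2)
Z/f(42) - M(-23) = 920/((2*42)) - 2*(-23)**2 = 920/84 - 2*529 = 920*(1/84) - 1*1058 = 230/21 - 1058 = -21988/21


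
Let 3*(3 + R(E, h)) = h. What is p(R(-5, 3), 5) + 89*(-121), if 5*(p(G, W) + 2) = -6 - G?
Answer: -53859/5 ≈ -10772.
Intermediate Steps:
R(E, h) = -3 + h/3
p(G, W) = -16/5 - G/5 (p(G, W) = -2 + (-6 - G)/5 = -2 + (-6/5 - G/5) = -16/5 - G/5)
p(R(-5, 3), 5) + 89*(-121) = (-16/5 - (-3 + (1/3)*3)/5) + 89*(-121) = (-16/5 - (-3 + 1)/5) - 10769 = (-16/5 - 1/5*(-2)) - 10769 = (-16/5 + 2/5) - 10769 = -14/5 - 10769 = -53859/5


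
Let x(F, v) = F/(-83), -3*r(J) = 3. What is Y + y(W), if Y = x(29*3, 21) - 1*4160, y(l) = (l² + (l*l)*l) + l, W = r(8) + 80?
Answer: 41101430/83 ≈ 4.9520e+5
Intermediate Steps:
r(J) = -1 (r(J) = -⅓*3 = -1)
x(F, v) = -F/83 (x(F, v) = F*(-1/83) = -F/83)
W = 79 (W = -1 + 80 = 79)
y(l) = l + l² + l³ (y(l) = (l² + l²*l) + l = (l² + l³) + l = l + l² + l³)
Y = -345367/83 (Y = -29*3/83 - 1*4160 = -1/83*87 - 4160 = -87/83 - 4160 = -345367/83 ≈ -4161.0)
Y + y(W) = -345367/83 + 79*(1 + 79 + 79²) = -345367/83 + 79*(1 + 79 + 6241) = -345367/83 + 79*6321 = -345367/83 + 499359 = 41101430/83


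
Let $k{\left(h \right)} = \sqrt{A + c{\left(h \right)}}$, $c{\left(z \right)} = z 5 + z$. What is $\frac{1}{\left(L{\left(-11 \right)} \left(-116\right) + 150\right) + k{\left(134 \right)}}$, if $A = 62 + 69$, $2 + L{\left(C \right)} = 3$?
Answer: $\frac{2}{13} - \frac{\sqrt{935}}{221} \approx 0.015485$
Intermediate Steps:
$L{\left(C \right)} = 1$ ($L{\left(C \right)} = -2 + 3 = 1$)
$c{\left(z \right)} = 6 z$ ($c{\left(z \right)} = 5 z + z = 6 z$)
$A = 131$
$k{\left(h \right)} = \sqrt{131 + 6 h}$
$\frac{1}{\left(L{\left(-11 \right)} \left(-116\right) + 150\right) + k{\left(134 \right)}} = \frac{1}{\left(1 \left(-116\right) + 150\right) + \sqrt{131 + 6 \cdot 134}} = \frac{1}{\left(-116 + 150\right) + \sqrt{131 + 804}} = \frac{1}{34 + \sqrt{935}}$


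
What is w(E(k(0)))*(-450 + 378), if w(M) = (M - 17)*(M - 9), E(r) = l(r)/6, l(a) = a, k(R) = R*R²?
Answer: -11016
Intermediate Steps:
k(R) = R³
E(r) = r/6
w(M) = (-17 + M)*(-9 + M)
w(E(k(0)))*(-450 + 378) = (153 + ((⅙)*0³)² - 13*0³/3)*(-450 + 378) = (153 + ((⅙)*0)² - 13*0/3)*(-72) = (153 + 0² - 26*0)*(-72) = (153 + 0 + 0)*(-72) = 153*(-72) = -11016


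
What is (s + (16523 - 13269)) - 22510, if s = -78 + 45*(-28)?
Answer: -20594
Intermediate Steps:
s = -1338 (s = -78 - 1260 = -1338)
(s + (16523 - 13269)) - 22510 = (-1338 + (16523 - 13269)) - 22510 = (-1338 + 3254) - 22510 = 1916 - 22510 = -20594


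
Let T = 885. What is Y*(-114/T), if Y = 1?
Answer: -38/295 ≈ -0.12881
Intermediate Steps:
Y*(-114/T) = 1*(-114/885) = 1*(-114*1/885) = 1*(-38/295) = -38/295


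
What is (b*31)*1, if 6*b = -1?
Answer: -31/6 ≈ -5.1667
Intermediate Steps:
b = -⅙ (b = (⅙)*(-1) = -⅙ ≈ -0.16667)
(b*31)*1 = -⅙*31*1 = -31/6*1 = -31/6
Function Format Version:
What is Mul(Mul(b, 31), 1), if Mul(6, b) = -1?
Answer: Rational(-31, 6) ≈ -5.1667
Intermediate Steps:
b = Rational(-1, 6) (b = Mul(Rational(1, 6), -1) = Rational(-1, 6) ≈ -0.16667)
Mul(Mul(b, 31), 1) = Mul(Mul(Rational(-1, 6), 31), 1) = Mul(Rational(-31, 6), 1) = Rational(-31, 6)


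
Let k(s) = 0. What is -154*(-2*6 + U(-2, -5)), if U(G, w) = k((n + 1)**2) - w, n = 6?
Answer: 1078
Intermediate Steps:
U(G, w) = -w (U(G, w) = 0 - w = -w)
-154*(-2*6 + U(-2, -5)) = -154*(-2*6 - 1*(-5)) = -154*(-12 + 5) = -154*(-7) = 1078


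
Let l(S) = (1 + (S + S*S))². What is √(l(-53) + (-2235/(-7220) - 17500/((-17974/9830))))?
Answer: √2458722509801987/17974 ≈ 2758.7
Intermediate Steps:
l(S) = (1 + S + S²)² (l(S) = (1 + (S + S²))² = (1 + S + S²)²)
√(l(-53) + (-2235/(-7220) - 17500/((-17974/9830)))) = √((1 - 53 + (-53)²)² + (-2235/(-7220) - 17500/((-17974/9830)))) = √((1 - 53 + 2809)² + (-2235*(-1/7220) - 17500/((-17974*1/9830)))) = √(2757² + (447/1444 - 17500/(-8987/4915))) = √(7601049 + (447/1444 - 17500*(-4915/8987))) = √(7601049 + (447/1444 + 86012500/8987)) = √(7601049 + 6537161431/683012) = √(5198144841019/683012) = √2458722509801987/17974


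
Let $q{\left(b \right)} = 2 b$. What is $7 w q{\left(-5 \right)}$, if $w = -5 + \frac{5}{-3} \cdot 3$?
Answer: $700$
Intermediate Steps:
$w = -10$ ($w = -5 + 5 \left(- \frac{1}{3}\right) 3 = -5 - 5 = -10$)
$7 w q{\left(-5 \right)} = 7 \left(-10\right) 2 \left(-5\right) = \left(-70\right) \left(-10\right) = 700$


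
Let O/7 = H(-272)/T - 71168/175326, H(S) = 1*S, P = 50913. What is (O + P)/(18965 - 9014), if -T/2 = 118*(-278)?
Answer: 36600527367637/7154015341113 ≈ 5.1161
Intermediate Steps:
H(S) = S
T = 65608 (T = -236*(-278) = -2*(-32804) = 65608)
O = -2063634482/718924263 (O = 7*(-272/65608 - 71168/175326) = 7*(-272*1/65608 - 71168*1/175326) = 7*(-34/8201 - 35584/87663) = 7*(-294804926/718924263) = -2063634482/718924263 ≈ -2.8704)
(O + P)/(18965 - 9014) = (-2063634482/718924263 + 50913)/(18965 - 9014) = (36600527367637/718924263)/9951 = (36600527367637/718924263)*(1/9951) = 36600527367637/7154015341113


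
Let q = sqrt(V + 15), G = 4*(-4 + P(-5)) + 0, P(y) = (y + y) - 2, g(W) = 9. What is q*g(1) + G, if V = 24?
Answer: -64 + 9*sqrt(39) ≈ -7.7950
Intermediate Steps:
P(y) = -2 + 2*y (P(y) = 2*y - 2 = -2 + 2*y)
G = -64 (G = 4*(-4 + (-2 + 2*(-5))) + 0 = 4*(-4 + (-2 - 10)) + 0 = 4*(-4 - 12) + 0 = 4*(-16) + 0 = -64 + 0 = -64)
q = sqrt(39) (q = sqrt(24 + 15) = sqrt(39) ≈ 6.2450)
q*g(1) + G = sqrt(39)*9 - 64 = 9*sqrt(39) - 64 = -64 + 9*sqrt(39)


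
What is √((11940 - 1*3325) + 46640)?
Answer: √55255 ≈ 235.06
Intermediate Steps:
√((11940 - 1*3325) + 46640) = √((11940 - 3325) + 46640) = √(8615 + 46640) = √55255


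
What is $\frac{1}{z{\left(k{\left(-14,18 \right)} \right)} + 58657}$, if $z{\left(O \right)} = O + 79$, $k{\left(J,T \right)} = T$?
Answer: $\frac{1}{58754} \approx 1.702 \cdot 10^{-5}$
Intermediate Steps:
$z{\left(O \right)} = 79 + O$
$\frac{1}{z{\left(k{\left(-14,18 \right)} \right)} + 58657} = \frac{1}{\left(79 + 18\right) + 58657} = \frac{1}{97 + 58657} = \frac{1}{58754}$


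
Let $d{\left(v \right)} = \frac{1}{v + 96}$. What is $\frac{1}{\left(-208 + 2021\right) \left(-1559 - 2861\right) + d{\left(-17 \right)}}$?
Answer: $- \frac{79}{633063339} \approx -1.2479 \cdot 10^{-7}$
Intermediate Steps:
$d{\left(v \right)} = \frac{1}{96 + v}$
$\frac{1}{\left(-208 + 2021\right) \left(-1559 - 2861\right) + d{\left(-17 \right)}} = \frac{1}{\left(-208 + 2021\right) \left(-1559 - 2861\right) + \frac{1}{96 - 17}} = \frac{1}{1813 \left(-4420\right) + \frac{1}{79}} = \frac{1}{-8013460 + \frac{1}{79}} = \frac{1}{- \frac{633063339}{79}} = - \frac{79}{633063339}$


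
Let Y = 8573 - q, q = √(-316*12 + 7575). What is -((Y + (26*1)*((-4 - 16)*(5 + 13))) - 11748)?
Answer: 12535 + √3783 ≈ 12597.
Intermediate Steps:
q = √3783 (q = √(-3792 + 7575) = √3783 ≈ 61.506)
Y = 8573 - √3783 ≈ 8511.5
-((Y + (26*1)*((-4 - 16)*(5 + 13))) - 11748) = -(((8573 - √3783) + (26*1)*((-4 - 16)*(5 + 13))) - 11748) = -(((8573 - √3783) + 26*(-20*18)) - 11748) = -(((8573 - √3783) + 26*(-360)) - 11748) = -(((8573 - √3783) - 9360) - 11748) = -((-787 - √3783) - 11748) = -(-12535 - √3783) = 12535 + √3783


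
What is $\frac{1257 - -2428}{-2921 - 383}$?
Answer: $- \frac{3685}{3304} \approx -1.1153$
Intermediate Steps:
$\frac{1257 - -2428}{-2921 - 383} = \frac{1257 + 2428}{-3304} = 3685 \left(- \frac{1}{3304}\right) = - \frac{3685}{3304}$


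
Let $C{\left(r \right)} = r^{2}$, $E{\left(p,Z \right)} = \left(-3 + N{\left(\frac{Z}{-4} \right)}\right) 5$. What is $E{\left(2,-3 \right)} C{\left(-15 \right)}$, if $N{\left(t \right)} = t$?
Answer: $- \frac{10125}{4} \approx -2531.3$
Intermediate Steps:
$E{\left(p,Z \right)} = -15 - \frac{5 Z}{4}$ ($E{\left(p,Z \right)} = \left(-3 + \frac{Z}{-4}\right) 5 = \left(-3 + Z \left(- \frac{1}{4}\right)\right) 5 = \left(-3 - \frac{Z}{4}\right) 5 = -15 - \frac{5 Z}{4}$)
$E{\left(2,-3 \right)} C{\left(-15 \right)} = \left(-15 - - \frac{15}{4}\right) \left(-15\right)^{2} = \left(-15 + \frac{15}{4}\right) 225 = \left(- \frac{45}{4}\right) 225 = - \frac{10125}{4}$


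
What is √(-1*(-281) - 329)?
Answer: 4*I*√3 ≈ 6.9282*I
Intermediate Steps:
√(-1*(-281) - 329) = √(281 - 329) = √(-48) = 4*I*√3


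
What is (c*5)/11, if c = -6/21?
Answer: -10/77 ≈ -0.12987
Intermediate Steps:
c = -2/7 (c = -6*1/21 = -2/7 ≈ -0.28571)
(c*5)/11 = -2/7*5/11 = -10/7*1/11 = -10/77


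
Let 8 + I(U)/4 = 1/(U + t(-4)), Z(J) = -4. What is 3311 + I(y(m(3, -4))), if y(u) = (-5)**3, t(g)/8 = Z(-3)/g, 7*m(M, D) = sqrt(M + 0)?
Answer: 383639/117 ≈ 3279.0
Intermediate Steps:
m(M, D) = sqrt(M)/7 (m(M, D) = sqrt(M + 0)/7 = sqrt(M)/7)
t(g) = -32/g (t(g) = 8*(-4/g) = -32/g)
y(u) = -125
I(U) = -32 + 4/(8 + U) (I(U) = -32 + 4/(U - 32/(-4)) = -32 + 4/(U - 32*(-1/4)) = -32 + 4/(U + 8) = -32 + 4/(8 + U))
3311 + I(y(m(3, -4))) = 3311 + 4*(-63 - 8*(-125))/(8 - 125) = 3311 + 4*(-63 + 1000)/(-117) = 3311 + 4*(-1/117)*937 = 3311 - 3748/117 = 383639/117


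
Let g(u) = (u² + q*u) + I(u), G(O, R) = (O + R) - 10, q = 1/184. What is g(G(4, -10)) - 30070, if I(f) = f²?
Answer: -679836/23 ≈ -29558.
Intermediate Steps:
q = 1/184 ≈ 0.0054348
G(O, R) = -10 + O + R
g(u) = 2*u² + u/184 (g(u) = (u² + u/184) + u² = 2*u² + u/184)
g(G(4, -10)) - 30070 = (-10 + 4 - 10)*(1 + 368*(-10 + 4 - 10))/184 - 30070 = (1/184)*(-16)*(1 + 368*(-16)) - 30070 = (1/184)*(-16)*(1 - 5888) - 30070 = (1/184)*(-16)*(-5887) - 30070 = 11774/23 - 30070 = -679836/23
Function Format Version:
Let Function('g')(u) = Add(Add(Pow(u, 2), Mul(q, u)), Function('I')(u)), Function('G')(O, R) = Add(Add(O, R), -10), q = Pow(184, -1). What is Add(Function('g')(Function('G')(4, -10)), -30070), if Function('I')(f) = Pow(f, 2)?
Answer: Rational(-679836, 23) ≈ -29558.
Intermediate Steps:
q = Rational(1, 184) ≈ 0.0054348
Function('G')(O, R) = Add(-10, O, R)
Function('g')(u) = Add(Mul(2, Pow(u, 2)), Mul(Rational(1, 184), u)) (Function('g')(u) = Add(Add(Pow(u, 2), Mul(Rational(1, 184), u)), Pow(u, 2)) = Add(Mul(2, Pow(u, 2)), Mul(Rational(1, 184), u)))
Add(Function('g')(Function('G')(4, -10)), -30070) = Add(Mul(Rational(1, 184), Add(-10, 4, -10), Add(1, Mul(368, Add(-10, 4, -10)))), -30070) = Add(Mul(Rational(1, 184), -16, Add(1, Mul(368, -16))), -30070) = Add(Mul(Rational(1, 184), -16, Add(1, -5888)), -30070) = Add(Mul(Rational(1, 184), -16, -5887), -30070) = Add(Rational(11774, 23), -30070) = Rational(-679836, 23)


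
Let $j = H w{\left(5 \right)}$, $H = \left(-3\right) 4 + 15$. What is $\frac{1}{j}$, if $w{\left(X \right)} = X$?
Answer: $\frac{1}{15} \approx 0.066667$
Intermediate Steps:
$H = 3$ ($H = -12 + 15 = 3$)
$j = 15$ ($j = 3 \cdot 5 = 15$)
$\frac{1}{j} = \frac{1}{15}$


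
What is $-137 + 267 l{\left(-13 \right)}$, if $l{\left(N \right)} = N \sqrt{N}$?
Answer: $-137 - 3471 i \sqrt{13} \approx -137.0 - 12515.0 i$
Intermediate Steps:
$l{\left(N \right)} = N^{\frac{3}{2}}$
$-137 + 267 l{\left(-13 \right)} = -137 + 267 \left(-13\right)^{\frac{3}{2}} = -137 + 267 \left(- 13 i \sqrt{13}\right) = -137 - 3471 i \sqrt{13}$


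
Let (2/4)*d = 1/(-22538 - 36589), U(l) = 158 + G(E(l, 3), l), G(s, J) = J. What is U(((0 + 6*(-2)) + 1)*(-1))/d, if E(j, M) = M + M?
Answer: -9992463/2 ≈ -4.9962e+6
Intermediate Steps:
E(j, M) = 2*M
U(l) = 158 + l
d = -2/59127 (d = 2/(-22538 - 36589) = 2/(-59127) = 2*(-1/59127) = -2/59127 ≈ -3.3826e-5)
U(((0 + 6*(-2)) + 1)*(-1))/d = (158 + ((0 + 6*(-2)) + 1)*(-1))/(-2/59127) = (158 + ((0 - 12) + 1)*(-1))*(-59127/2) = (158 + (-12 + 1)*(-1))*(-59127/2) = (158 - 11*(-1))*(-59127/2) = (158 + 11)*(-59127/2) = 169*(-59127/2) = -9992463/2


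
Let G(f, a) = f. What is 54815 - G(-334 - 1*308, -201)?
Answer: 55457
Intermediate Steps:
54815 - G(-334 - 1*308, -201) = 54815 - (-334 - 1*308) = 54815 - (-334 - 308) = 54815 - 1*(-642) = 54815 + 642 = 55457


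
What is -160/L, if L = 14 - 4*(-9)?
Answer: -16/5 ≈ -3.2000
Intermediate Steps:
L = 50 (L = 14 + 36 = 50)
-160/L = -160/50 = -160*1/50 = -16/5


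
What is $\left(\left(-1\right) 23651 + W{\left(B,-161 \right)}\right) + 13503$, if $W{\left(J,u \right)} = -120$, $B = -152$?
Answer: $-10268$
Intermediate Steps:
$\left(\left(-1\right) 23651 + W{\left(B,-161 \right)}\right) + 13503 = \left(\left(-1\right) 23651 - 120\right) + 13503 = \left(-23651 - 120\right) + 13503 = -23771 + 13503 = -10268$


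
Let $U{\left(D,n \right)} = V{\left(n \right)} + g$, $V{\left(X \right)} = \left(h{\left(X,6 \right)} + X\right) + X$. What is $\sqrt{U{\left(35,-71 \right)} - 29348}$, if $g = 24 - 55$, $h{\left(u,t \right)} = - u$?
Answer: $5 i \sqrt{1178} \approx 171.61 i$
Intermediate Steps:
$V{\left(X \right)} = X$ ($V{\left(X \right)} = \left(- X + X\right) + X = 0 + X = X$)
$g = -31$
$U{\left(D,n \right)} = -31 + n$ ($U{\left(D,n \right)} = n - 31 = -31 + n$)
$\sqrt{U{\left(35,-71 \right)} - 29348} = \sqrt{\left(-31 - 71\right) - 29348} = \sqrt{-102 - 29348} = \sqrt{-29450} = 5 i \sqrt{1178}$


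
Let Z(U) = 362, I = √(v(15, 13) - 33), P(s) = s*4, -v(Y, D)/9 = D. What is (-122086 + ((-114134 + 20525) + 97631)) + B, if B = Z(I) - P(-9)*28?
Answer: -116694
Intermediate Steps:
v(Y, D) = -9*D
P(s) = 4*s
I = 5*I*√6 (I = √(-9*13 - 33) = √(-117 - 33) = √(-150) = 5*I*√6 ≈ 12.247*I)
B = 1370 (B = 362 - 4*(-9)*28 = 362 - (-36)*28 = 362 - 1*(-1008) = 362 + 1008 = 1370)
(-122086 + ((-114134 + 20525) + 97631)) + B = (-122086 + ((-114134 + 20525) + 97631)) + 1370 = (-122086 + (-93609 + 97631)) + 1370 = (-122086 + 4022) + 1370 = -118064 + 1370 = -116694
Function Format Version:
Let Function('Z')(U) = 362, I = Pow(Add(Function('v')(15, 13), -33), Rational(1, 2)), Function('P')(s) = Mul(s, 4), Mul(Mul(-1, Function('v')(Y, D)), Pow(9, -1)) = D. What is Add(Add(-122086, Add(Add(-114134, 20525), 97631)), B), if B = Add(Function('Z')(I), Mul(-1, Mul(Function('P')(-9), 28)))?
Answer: -116694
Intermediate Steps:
Function('v')(Y, D) = Mul(-9, D)
Function('P')(s) = Mul(4, s)
I = Mul(5, I, Pow(6, Rational(1, 2))) (I = Pow(Add(Mul(-9, 13), -33), Rational(1, 2)) = Pow(Add(-117, -33), Rational(1, 2)) = Pow(-150, Rational(1, 2)) = Mul(5, I, Pow(6, Rational(1, 2))) ≈ Mul(12.247, I))
B = 1370 (B = Add(362, Mul(-1, Mul(Mul(4, -9), 28))) = Add(362, Mul(-1, Mul(-36, 28))) = Add(362, Mul(-1, -1008)) = Add(362, 1008) = 1370)
Add(Add(-122086, Add(Add(-114134, 20525), 97631)), B) = Add(Add(-122086, Add(Add(-114134, 20525), 97631)), 1370) = Add(Add(-122086, Add(-93609, 97631)), 1370) = Add(Add(-122086, 4022), 1370) = Add(-118064, 1370) = -116694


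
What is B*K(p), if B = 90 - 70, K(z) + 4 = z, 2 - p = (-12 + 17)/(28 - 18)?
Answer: -50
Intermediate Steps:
p = 3/2 (p = 2 - (-12 + 17)/(28 - 18) = 2 - 5/10 = 2 - 1*½ = 2 - ½ = 3/2 ≈ 1.5000)
K(z) = -4 + z
B = 20
B*K(p) = 20*(-4 + 3/2) = 20*(-5/2) = -50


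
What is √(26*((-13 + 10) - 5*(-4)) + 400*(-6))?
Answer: I*√1958 ≈ 44.249*I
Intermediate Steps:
√(26*((-13 + 10) - 5*(-4)) + 400*(-6)) = √(26*(-3 + 20) - 2400) = √(26*17 - 2400) = √(442 - 2400) = √(-1958) = I*√1958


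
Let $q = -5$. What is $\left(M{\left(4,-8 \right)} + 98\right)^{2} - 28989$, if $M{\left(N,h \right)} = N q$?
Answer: $-22905$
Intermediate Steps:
$M{\left(N,h \right)} = - 5 N$ ($M{\left(N,h \right)} = N \left(-5\right) = - 5 N$)
$\left(M{\left(4,-8 \right)} + 98\right)^{2} - 28989 = \left(\left(-5\right) 4 + 98\right)^{2} - 28989 = \left(-20 + 98\right)^{2} - 28989 = 78^{2} - 28989 = 6084 - 28989 = -22905$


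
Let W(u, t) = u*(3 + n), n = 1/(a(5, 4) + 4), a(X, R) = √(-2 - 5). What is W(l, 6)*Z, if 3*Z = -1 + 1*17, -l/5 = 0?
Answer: 0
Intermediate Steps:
a(X, R) = I*√7 (a(X, R) = √(-7) = I*√7)
n = 1/(4 + I*√7) (n = 1/(I*√7 + 4) = 1/(4 + I*√7) ≈ 0.17391 - 0.11503*I)
l = 0 (l = -5*0 = 0)
W(u, t) = u*(73/23 - I*√7/23) (W(u, t) = u*(3 + (4/23 - I*√7/23)) = u*(73/23 - I*√7/23))
Z = 16/3 (Z = (-1 + 1*17)/3 = (-1 + 17)/3 = (⅓)*16 = 16/3 ≈ 5.3333)
W(l, 6)*Z = ((73/23)*0 - 1/23*I*0*√7)*(16/3) = (0 + 0)*(16/3) = 0*(16/3) = 0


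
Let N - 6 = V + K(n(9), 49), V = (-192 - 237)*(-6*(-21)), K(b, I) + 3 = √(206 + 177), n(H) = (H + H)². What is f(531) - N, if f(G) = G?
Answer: 54582 - √383 ≈ 54562.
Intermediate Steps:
n(H) = 4*H² (n(H) = (2*H)² = 4*H²)
K(b, I) = -3 + √383 (K(b, I) = -3 + √(206 + 177) = -3 + √383)
V = -54054 (V = -429*126 = -54054)
N = -54051 + √383 (N = 6 + (-54054 + (-3 + √383)) = 6 + (-54057 + √383) = -54051 + √383 ≈ -54031.)
f(531) - N = 531 - (-54051 + √383) = 531 + (54051 - √383) = 54582 - √383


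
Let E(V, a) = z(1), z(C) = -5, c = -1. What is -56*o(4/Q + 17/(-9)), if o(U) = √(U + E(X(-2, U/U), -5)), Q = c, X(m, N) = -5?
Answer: -392*I*√2/3 ≈ -184.79*I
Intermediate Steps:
Q = -1
E(V, a) = -5
o(U) = √(-5 + U) (o(U) = √(U - 5) = √(-5 + U))
-56*o(4/Q + 17/(-9)) = -56*√(-5 + (4/(-1) + 17/(-9))) = -56*√(-5 + (4*(-1) + 17*(-⅑))) = -56*√(-5 + (-4 - 17/9)) = -56*√(-5 - 53/9) = -392*I*√2/3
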